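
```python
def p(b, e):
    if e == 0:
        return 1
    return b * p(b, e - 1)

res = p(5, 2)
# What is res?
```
Call trace:
p(b=5, e=2)
  p(b=5, e=1)
    p(b=5, e=0)
    -> return 1
  -> return 5
-> return 25

Final answer: 25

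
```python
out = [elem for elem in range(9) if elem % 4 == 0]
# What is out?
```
Trace:
  elem=0
  elem=1
  elem=2
  elem=3
  elem=4
  elem=5
  elem=6
  elem=7
  elem=8
  out=[0, 4, 8]

Final answer: [0, 4, 8]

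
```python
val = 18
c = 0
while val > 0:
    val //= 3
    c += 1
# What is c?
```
Trace:
  val=18
  val=18, c=0
  val=6, c=1
  val=2, c=2
  val=0, c=3

Final answer: 3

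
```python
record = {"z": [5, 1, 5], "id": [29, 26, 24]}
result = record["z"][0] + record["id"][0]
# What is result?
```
Trace:
  record={'z': [5, 1, 5], 'id': [29, 26, 24]}
  record={'z': [5, 1, 5], 'id': [29, 26, 24]}, result=34

Final answer: 34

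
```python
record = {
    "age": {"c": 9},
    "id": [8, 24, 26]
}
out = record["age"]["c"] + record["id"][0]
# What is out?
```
Trace:
  record={'age': {'c': 9}, 'id': [8, 24, 26]}
  record={'age': {'c': 9}, 'id': [8, 24, 26]}, out=17

Final answer: 17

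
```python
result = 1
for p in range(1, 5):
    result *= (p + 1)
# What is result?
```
Trace:
  result=1
  result=2, p=1
  result=6, p=2
  result=24, p=3
  result=120, p=4

Final answer: 120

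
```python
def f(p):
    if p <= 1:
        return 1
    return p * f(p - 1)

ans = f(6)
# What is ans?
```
Call trace:
f(p=6)
  f(p=5)
    f(p=4)
      f(p=3)
        f(p=2)
          f(p=1)
          -> return 1
        -> return 2
      -> return 6
    -> return 24
  -> return 120
-> return 720

Final answer: 720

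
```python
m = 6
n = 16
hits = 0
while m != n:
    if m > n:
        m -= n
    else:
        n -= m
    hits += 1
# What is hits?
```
Trace:
  m=6
  m=6, n=16
  m=6, n=16, hits=0
  m=6, n=10, hits=1
  m=6, n=4, hits=2
  m=2, n=4, hits=3
  m=2, n=2, hits=4

Final answer: 4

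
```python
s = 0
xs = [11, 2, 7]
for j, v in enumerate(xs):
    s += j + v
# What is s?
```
Trace:
  s=0
  s=11, j=0, v=11
  s=14, j=1, v=2
  s=23, j=2, v=7

Final answer: 23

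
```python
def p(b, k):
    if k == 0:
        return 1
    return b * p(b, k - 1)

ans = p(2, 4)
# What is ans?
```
Call trace:
p(b=2, k=4)
  p(b=2, k=3)
    p(b=2, k=2)
      p(b=2, k=1)
        p(b=2, k=0)
        -> return 1
      -> return 2
    -> return 4
  -> return 8
-> return 16

Final answer: 16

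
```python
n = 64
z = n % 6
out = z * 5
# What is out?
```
Trace:
  n=64
  n=64, z=4
  n=64, z=4, out=20

Final answer: 20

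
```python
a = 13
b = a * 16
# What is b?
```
Trace:
  a=13
  a=13, b=208

Final answer: 208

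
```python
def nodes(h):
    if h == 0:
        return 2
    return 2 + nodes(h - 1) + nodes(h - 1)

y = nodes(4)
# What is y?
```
Call trace (a repeated sub-call is expanded the first time; later identical calls just restate its return value):
nodes(h=4)
  nodes(h=3)
    nodes(h=2)
      nodes(h=1)
        nodes(h=0)
        -> return 2
        nodes(h=0)
        -> return 2
      -> return 6
      nodes(h=1) -> return 6  (same call as traced above)
    -> return 14
    nodes(h=2) -> return 14  (same call as traced above)
  -> return 30
  nodes(h=3) -> return 30  (same call as traced above)
-> return 62

Final answer: 62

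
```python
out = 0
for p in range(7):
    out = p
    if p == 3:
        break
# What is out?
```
Trace:
  out=0
  out=0, p=0
  out=1, p=1
  out=2, p=2
  out=3, p=3

Final answer: 3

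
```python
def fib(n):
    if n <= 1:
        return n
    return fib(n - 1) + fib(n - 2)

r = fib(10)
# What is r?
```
Call trace (a repeated sub-call is expanded the first time; later identical calls just restate its return value):
fib(n=10)
  fib(n=9)
    fib(n=8)
      fib(n=7)
        fib(n=6)
          fib(n=5)
            fib(n=4)
              fib(n=3)
                fib(n=2)
                  fib(n=1)
                  -> return 1
                  fib(n=0)
                  -> return 0
                -> return 1
                fib(n=1)
                -> return 1
              -> return 2
              fib(n=2) -> return 1  (same call as traced above)
            -> return 3
            fib(n=3) -> return 2  (same call as traced above)
          -> return 5
          fib(n=4) -> return 3  (same call as traced above)
        -> return 8
        fib(n=5) -> return 5  (same call as traced above)
      -> return 13
      fib(n=6) -> return 8  (same call as traced above)
    -> return 21
    fib(n=7) -> return 13  (same call as traced above)
  -> return 34
  fib(n=8) -> return 21  (same call as traced above)
-> return 55

Final answer: 55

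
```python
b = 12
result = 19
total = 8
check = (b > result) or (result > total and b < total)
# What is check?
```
Trace:
  b=12
  b=12, result=19
  b=12, result=19, total=8
  b=12, result=19, total=8, check=False

Final answer: False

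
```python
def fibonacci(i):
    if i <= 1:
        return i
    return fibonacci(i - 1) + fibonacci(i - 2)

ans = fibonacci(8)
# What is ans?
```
Call trace (a repeated sub-call is expanded the first time; later identical calls just restate its return value):
fibonacci(i=8)
  fibonacci(i=7)
    fibonacci(i=6)
      fibonacci(i=5)
        fibonacci(i=4)
          fibonacci(i=3)
            fibonacci(i=2)
              fibonacci(i=1)
              -> return 1
              fibonacci(i=0)
              -> return 0
            -> return 1
            fibonacci(i=1)
            -> return 1
          -> return 2
          fibonacci(i=2) -> return 1  (same call as traced above)
        -> return 3
        fibonacci(i=3) -> return 2  (same call as traced above)
      -> return 5
      fibonacci(i=4) -> return 3  (same call as traced above)
    -> return 8
    fibonacci(i=5) -> return 5  (same call as traced above)
  -> return 13
  fibonacci(i=6) -> return 8  (same call as traced above)
-> return 21

Final answer: 21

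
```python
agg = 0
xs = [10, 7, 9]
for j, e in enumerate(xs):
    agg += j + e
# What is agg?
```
Trace:
  agg=0
  agg=10, j=0, e=10
  agg=18, j=1, e=7
  agg=29, j=2, e=9

Final answer: 29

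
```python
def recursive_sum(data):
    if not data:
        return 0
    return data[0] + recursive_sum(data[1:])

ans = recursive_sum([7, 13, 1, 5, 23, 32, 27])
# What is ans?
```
Call trace:
recursive_sum(data=[7, 13, 1, 5, 23, 32, 27])
  recursive_sum(data=[13, 1, 5, 23, 32, 27])
    recursive_sum(data=[1, 5, 23, 32, 27])
      recursive_sum(data=[5, 23, 32, 27])
        recursive_sum(data=[23, 32, 27])
          recursive_sum(data=[32, 27])
            recursive_sum(data=[27])
              recursive_sum(data=[])
              -> return 0
            -> return 27
          -> return 59
        -> return 82
      -> return 87
    -> return 88
  -> return 101
-> return 108

Final answer: 108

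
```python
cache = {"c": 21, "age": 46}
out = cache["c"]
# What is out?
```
Trace:
  cache={'c': 21, 'age': 46}
  cache={'c': 21, 'age': 46}, out=21

Final answer: 21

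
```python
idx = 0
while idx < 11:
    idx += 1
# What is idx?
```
Trace:
  idx=0
  idx=1
  idx=2
  idx=3
  idx=4
  idx=5
  idx=6
  idx=7
  idx=8
  idx=9
  idx=10
  idx=11

Final answer: 11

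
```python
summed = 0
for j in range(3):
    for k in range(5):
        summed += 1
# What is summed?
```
Trace:
  summed=0
  summed=1, j=0, k=0
  summed=2, j=0, k=1
  summed=3, j=0, k=2
  summed=4, j=0, k=3
  summed=5, j=0, k=4
  summed=6, j=1, k=0
  summed=7, j=1, k=1
  summed=8, j=1, k=2
  summed=9, j=1, k=3
  summed=10, j=1, k=4
  summed=11, j=2, k=0
  summed=12, j=2, k=1
  summed=13, j=2, k=2
  summed=14, j=2, k=3
  summed=15, j=2, k=4

Final answer: 15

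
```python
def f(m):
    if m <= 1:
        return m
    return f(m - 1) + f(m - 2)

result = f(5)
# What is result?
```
Call trace (a repeated sub-call is expanded the first time; later identical calls just restate its return value):
f(m=5)
  f(m=4)
    f(m=3)
      f(m=2)
        f(m=1)
        -> return 1
        f(m=0)
        -> return 0
      -> return 1
      f(m=1)
      -> return 1
    -> return 2
    f(m=2) -> return 1  (same call as traced above)
  -> return 3
  f(m=3) -> return 2  (same call as traced above)
-> return 5

Final answer: 5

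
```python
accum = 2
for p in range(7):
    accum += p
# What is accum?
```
Trace:
  accum=2
  accum=2, p=0
  accum=3, p=1
  accum=5, p=2
  accum=8, p=3
  accum=12, p=4
  accum=17, p=5
  accum=23, p=6

Final answer: 23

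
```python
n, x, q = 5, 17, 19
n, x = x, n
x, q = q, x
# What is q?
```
Trace:
  n=5, x=17, q=19
  n=17, x=5, q=19
  n=17, x=19, q=5

Final answer: 5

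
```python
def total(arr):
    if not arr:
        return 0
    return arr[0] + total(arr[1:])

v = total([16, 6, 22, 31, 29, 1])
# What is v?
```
Call trace:
total(arr=[16, 6, 22, 31, 29, 1])
  total(arr=[6, 22, 31, 29, 1])
    total(arr=[22, 31, 29, 1])
      total(arr=[31, 29, 1])
        total(arr=[29, 1])
          total(arr=[1])
            total(arr=[])
            -> return 0
          -> return 1
        -> return 30
      -> return 61
    -> return 83
  -> return 89
-> return 105

Final answer: 105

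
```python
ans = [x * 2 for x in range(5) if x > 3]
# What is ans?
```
Trace:
  x=0
  x=1
  x=2
  x=3
  x=4
  ans=[8]

Final answer: [8]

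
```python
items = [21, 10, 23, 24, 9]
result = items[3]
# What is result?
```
Trace:
  items=[21, 10, 23, 24, 9]
  items=[21, 10, 23, 24, 9], result=24

Final answer: 24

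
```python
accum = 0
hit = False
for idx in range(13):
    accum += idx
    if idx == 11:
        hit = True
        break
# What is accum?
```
Trace:
  accum=0
  accum=0, hit=False
  accum=0, hit=False, idx=0
  accum=1, hit=False, idx=1
  accum=3, hit=False, idx=2
  accum=6, hit=False, idx=3
  accum=10, hit=False, idx=4
  accum=15, hit=False, idx=5
  accum=21, hit=False, idx=6
  accum=28, hit=False, idx=7
  accum=36, hit=False, idx=8
  accum=45, hit=False, idx=9
  accum=55, hit=False, idx=10
  accum=66, hit=True, idx=11

Final answer: 66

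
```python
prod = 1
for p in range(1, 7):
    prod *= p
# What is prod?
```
Trace:
  prod=1
  prod=1, p=1
  prod=2, p=2
  prod=6, p=3
  prod=24, p=4
  prod=120, p=5
  prod=720, p=6

Final answer: 720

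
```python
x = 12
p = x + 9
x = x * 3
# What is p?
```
Trace:
  x=12
  x=12, p=21
  x=36, p=21

Final answer: 21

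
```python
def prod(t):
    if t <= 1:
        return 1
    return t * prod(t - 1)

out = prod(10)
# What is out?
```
Call trace:
prod(t=10)
  prod(t=9)
    prod(t=8)
      prod(t=7)
        prod(t=6)
          prod(t=5)
            prod(t=4)
              prod(t=3)
                prod(t=2)
                  prod(t=1)
                  -> return 1
                -> return 2
              -> return 6
            -> return 24
          -> return 120
        -> return 720
      -> return 5040
    -> return 40320
  -> return 362880
-> return 3628800

Final answer: 3628800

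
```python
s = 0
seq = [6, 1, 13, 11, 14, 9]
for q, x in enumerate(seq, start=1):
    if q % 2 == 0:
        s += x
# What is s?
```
Trace:
  s=0
  s=0, q=1, x=6
  s=1, q=2, x=1
  s=1, q=3, x=13
  s=12, q=4, x=11
  s=12, q=5, x=14
  s=21, q=6, x=9

Final answer: 21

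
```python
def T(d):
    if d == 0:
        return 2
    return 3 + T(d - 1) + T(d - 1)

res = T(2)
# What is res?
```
Call trace (a repeated sub-call is expanded the first time; later identical calls just restate its return value):
T(d=2)
  T(d=1)
    T(d=0)
    -> return 2
    T(d=0)
    -> return 2
  -> return 7
  T(d=1) -> return 7  (same call as traced above)
-> return 17

Final answer: 17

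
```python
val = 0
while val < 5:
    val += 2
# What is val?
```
Trace:
  val=0
  val=2
  val=4
  val=6

Final answer: 6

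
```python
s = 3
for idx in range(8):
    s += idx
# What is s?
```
Trace:
  s=3
  s=3, idx=0
  s=4, idx=1
  s=6, idx=2
  s=9, idx=3
  s=13, idx=4
  s=18, idx=5
  s=24, idx=6
  s=31, idx=7

Final answer: 31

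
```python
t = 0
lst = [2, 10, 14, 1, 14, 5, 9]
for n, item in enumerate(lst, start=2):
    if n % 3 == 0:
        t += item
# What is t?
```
Trace:
  t=0
  t=0, n=2, item=2
  t=10, n=3, item=10
  t=10, n=4, item=14
  t=10, n=5, item=1
  t=24, n=6, item=14
  t=24, n=7, item=5
  t=24, n=8, item=9

Final answer: 24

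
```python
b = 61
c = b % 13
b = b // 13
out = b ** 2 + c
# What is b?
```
Trace:
  b=61
  b=61, c=9
  b=4, c=9
  b=4, c=9, out=25

Final answer: 4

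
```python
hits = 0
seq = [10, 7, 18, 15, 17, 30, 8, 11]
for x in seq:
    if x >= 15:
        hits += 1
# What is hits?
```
Trace:
  hits=0
  hits=0, x=10
  hits=0, x=7
  hits=1, x=18
  hits=2, x=15
  hits=3, x=17
  hits=4, x=30
  hits=4, x=8
  hits=4, x=11

Final answer: 4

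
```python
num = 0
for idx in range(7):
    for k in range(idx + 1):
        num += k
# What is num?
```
Trace:
  num=0
  num=0, idx=0, k=0
  num=0, idx=1, k=0
  num=1, idx=1, k=1
  num=1, idx=2, k=0
  num=2, idx=2, k=1
  num=4, idx=2, k=2
  num=4, idx=3, k=0
  num=5, idx=3, k=1
  num=7, idx=3, k=2
  num=10, idx=3, k=3
  num=10, idx=4, k=0
  num=11, idx=4, k=1
  num=13, idx=4, k=2
  num=16, idx=4, k=3
  num=20, idx=4, k=4
  num=20, idx=5, k=0
  num=21, idx=5, k=1
  num=23, idx=5, k=2
  num=26, idx=5, k=3
  num=30, idx=5, k=4
  num=35, idx=5, k=5
  num=35, idx=6, k=0
  num=36, idx=6, k=1
  num=38, idx=6, k=2
  num=41, idx=6, k=3
  num=45, idx=6, k=4
  num=50, idx=6, k=5
  num=56, idx=6, k=6

Final answer: 56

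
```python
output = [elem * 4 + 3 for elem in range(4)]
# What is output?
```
Trace:
  elem=0
  elem=1
  elem=2
  elem=3
  output=[3, 7, 11, 15]

Final answer: [3, 7, 11, 15]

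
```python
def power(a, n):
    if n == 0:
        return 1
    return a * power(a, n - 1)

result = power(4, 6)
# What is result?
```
Call trace:
power(a=4, n=6)
  power(a=4, n=5)
    power(a=4, n=4)
      power(a=4, n=3)
        power(a=4, n=2)
          power(a=4, n=1)
            power(a=4, n=0)
            -> return 1
          -> return 4
        -> return 16
      -> return 64
    -> return 256
  -> return 1024
-> return 4096

Final answer: 4096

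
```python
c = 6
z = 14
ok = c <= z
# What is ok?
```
Trace:
  c=6
  c=6, z=14
  c=6, z=14, ok=True

Final answer: True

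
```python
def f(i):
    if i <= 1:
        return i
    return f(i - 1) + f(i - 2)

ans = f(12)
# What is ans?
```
Call trace (a repeated sub-call is expanded the first time; later identical calls just restate its return value):
f(i=12)
  f(i=11)
    f(i=10)
      f(i=9)
        f(i=8)
          f(i=7)
            f(i=6)
              f(i=5)
                f(i=4)
                  f(i=3)
                    f(i=2)
                      f(i=1)
                      -> return 1
                      f(i=0)
                      -> return 0
                    -> return 1
                    f(i=1)
                    -> return 1
                  -> return 2
                  f(i=2) -> return 1  (same call as traced above)
                -> return 3
                f(i=3) -> return 2  (same call as traced above)
              -> return 5
              f(i=4) -> return 3  (same call as traced above)
            -> return 8
            f(i=5) -> return 5  (same call as traced above)
          -> return 13
          f(i=6) -> return 8  (same call as traced above)
        -> return 21
        f(i=7) -> return 13  (same call as traced above)
      -> return 34
      f(i=8) -> return 21  (same call as traced above)
    -> return 55
    f(i=9) -> return 34  (same call as traced above)
  -> return 89
  f(i=10) -> return 55  (same call as traced above)
-> return 144

Final answer: 144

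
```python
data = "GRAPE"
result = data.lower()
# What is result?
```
Trace:
  data='GRAPE'
  data='GRAPE', result='grape'

Final answer: 'grape'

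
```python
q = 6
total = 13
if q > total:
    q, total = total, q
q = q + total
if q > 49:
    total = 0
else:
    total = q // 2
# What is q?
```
Trace:
  q=6
  q=6, total=13
  q=6, total=13
  q=19, total=13
  q=19, total=9

Final answer: 19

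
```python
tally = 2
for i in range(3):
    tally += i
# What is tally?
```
Trace:
  tally=2
  tally=2, i=0
  tally=3, i=1
  tally=5, i=2

Final answer: 5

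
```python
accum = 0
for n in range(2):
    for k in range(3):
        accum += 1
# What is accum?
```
Trace:
  accum=0
  accum=1, n=0, k=0
  accum=2, n=0, k=1
  accum=3, n=0, k=2
  accum=4, n=1, k=0
  accum=5, n=1, k=1
  accum=6, n=1, k=2

Final answer: 6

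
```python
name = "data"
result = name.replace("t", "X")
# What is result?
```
Trace:
  name='data'
  name='data', result='daXa'

Final answer: 'daXa'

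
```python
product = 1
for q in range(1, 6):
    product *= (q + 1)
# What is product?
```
Trace:
  product=1
  product=2, q=1
  product=6, q=2
  product=24, q=3
  product=120, q=4
  product=720, q=5

Final answer: 720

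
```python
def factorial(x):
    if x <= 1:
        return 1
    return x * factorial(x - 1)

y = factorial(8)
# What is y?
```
Call trace:
factorial(x=8)
  factorial(x=7)
    factorial(x=6)
      factorial(x=5)
        factorial(x=4)
          factorial(x=3)
            factorial(x=2)
              factorial(x=1)
              -> return 1
            -> return 2
          -> return 6
        -> return 24
      -> return 120
    -> return 720
  -> return 5040
-> return 40320

Final answer: 40320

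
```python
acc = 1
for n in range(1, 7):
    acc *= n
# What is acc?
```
Trace:
  acc=1
  acc=1, n=1
  acc=2, n=2
  acc=6, n=3
  acc=24, n=4
  acc=120, n=5
  acc=720, n=6

Final answer: 720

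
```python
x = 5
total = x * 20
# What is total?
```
Trace:
  x=5
  x=5, total=100

Final answer: 100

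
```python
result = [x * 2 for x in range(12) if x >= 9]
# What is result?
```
Trace:
  x=0
  x=1
  x=2
  x=3
  x=4
  x=5
  x=6
  x=7
  x=8
  x=9
  x=10
  x=11
  result=[18, 20, 22]

Final answer: [18, 20, 22]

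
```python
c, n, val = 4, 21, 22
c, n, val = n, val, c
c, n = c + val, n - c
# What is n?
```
Trace:
  c=4, n=21, val=22
  c=21, n=22, val=4
  c=25, n=1, val=4

Final answer: 1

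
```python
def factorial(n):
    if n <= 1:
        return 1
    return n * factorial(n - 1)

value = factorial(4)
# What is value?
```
Call trace:
factorial(n=4)
  factorial(n=3)
    factorial(n=2)
      factorial(n=1)
      -> return 1
    -> return 2
  -> return 6
-> return 24

Final answer: 24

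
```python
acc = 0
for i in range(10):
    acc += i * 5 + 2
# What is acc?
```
Trace:
  acc=0
  acc=2, i=0
  acc=9, i=1
  acc=21, i=2
  acc=38, i=3
  acc=60, i=4
  acc=87, i=5
  acc=119, i=6
  acc=156, i=7
  acc=198, i=8
  acc=245, i=9

Final answer: 245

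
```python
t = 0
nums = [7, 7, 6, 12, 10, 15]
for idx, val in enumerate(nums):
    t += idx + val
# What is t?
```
Trace:
  t=0
  t=7, idx=0, val=7
  t=15, idx=1, val=7
  t=23, idx=2, val=6
  t=38, idx=3, val=12
  t=52, idx=4, val=10
  t=72, idx=5, val=15

Final answer: 72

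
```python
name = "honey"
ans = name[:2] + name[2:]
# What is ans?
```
Trace:
  name='honey'
  name='honey', ans='honey'

Final answer: 'honey'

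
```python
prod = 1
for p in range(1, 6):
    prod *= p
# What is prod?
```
Trace:
  prod=1
  prod=1, p=1
  prod=2, p=2
  prod=6, p=3
  prod=24, p=4
  prod=120, p=5

Final answer: 120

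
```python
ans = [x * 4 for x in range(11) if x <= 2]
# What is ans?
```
Trace:
  x=0
  x=1
  x=2
  x=3
  x=4
  x=5
  x=6
  x=7
  x=8
  x=9
  x=10
  ans=[0, 4, 8]

Final answer: [0, 4, 8]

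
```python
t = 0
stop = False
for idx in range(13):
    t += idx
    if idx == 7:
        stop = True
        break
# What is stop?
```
Trace:
  t=0
  t=0, stop=False
  t=0, stop=False, idx=0
  t=1, stop=False, idx=1
  t=3, stop=False, idx=2
  t=6, stop=False, idx=3
  t=10, stop=False, idx=4
  t=15, stop=False, idx=5
  t=21, stop=False, idx=6
  t=28, stop=True, idx=7

Final answer: True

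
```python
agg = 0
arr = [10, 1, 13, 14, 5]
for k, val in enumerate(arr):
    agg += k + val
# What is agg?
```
Trace:
  agg=0
  agg=10, k=0, val=10
  agg=12, k=1, val=1
  agg=27, k=2, val=13
  agg=44, k=3, val=14
  agg=53, k=4, val=5

Final answer: 53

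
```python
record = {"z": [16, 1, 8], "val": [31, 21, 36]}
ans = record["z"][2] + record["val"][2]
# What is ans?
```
Trace:
  record={'z': [16, 1, 8], 'val': [31, 21, 36]}
  record={'z': [16, 1, 8], 'val': [31, 21, 36]}, ans=44

Final answer: 44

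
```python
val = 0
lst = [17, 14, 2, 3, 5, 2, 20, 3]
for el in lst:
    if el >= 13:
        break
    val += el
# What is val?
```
Trace:
  val=0
  val=0, el=17

Final answer: 0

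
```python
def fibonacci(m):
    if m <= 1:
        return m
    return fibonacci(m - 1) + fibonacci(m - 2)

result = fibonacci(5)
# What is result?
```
Call trace (a repeated sub-call is expanded the first time; later identical calls just restate its return value):
fibonacci(m=5)
  fibonacci(m=4)
    fibonacci(m=3)
      fibonacci(m=2)
        fibonacci(m=1)
        -> return 1
        fibonacci(m=0)
        -> return 0
      -> return 1
      fibonacci(m=1)
      -> return 1
    -> return 2
    fibonacci(m=2) -> return 1  (same call as traced above)
  -> return 3
  fibonacci(m=3) -> return 2  (same call as traced above)
-> return 5

Final answer: 5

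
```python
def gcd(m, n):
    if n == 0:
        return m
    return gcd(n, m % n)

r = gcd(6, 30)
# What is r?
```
Call trace:
gcd(m=6, n=30)
  gcd(m=30, n=6)
    gcd(m=6, n=0)
    -> return 6
  -> return 6
-> return 6

Final answer: 6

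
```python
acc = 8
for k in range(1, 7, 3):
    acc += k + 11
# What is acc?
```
Trace:
  acc=8
  acc=20, k=1
  acc=35, k=4

Final answer: 35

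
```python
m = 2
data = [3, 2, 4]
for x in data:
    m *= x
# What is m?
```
Trace:
  m=2
  m=6, x=3
  m=12, x=2
  m=48, x=4

Final answer: 48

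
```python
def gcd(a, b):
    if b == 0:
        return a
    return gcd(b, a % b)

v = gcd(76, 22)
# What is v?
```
Call trace:
gcd(a=76, b=22)
  gcd(a=22, b=10)
    gcd(a=10, b=2)
      gcd(a=2, b=0)
      -> return 2
    -> return 2
  -> return 2
-> return 2

Final answer: 2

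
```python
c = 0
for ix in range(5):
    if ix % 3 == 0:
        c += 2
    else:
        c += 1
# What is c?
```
Trace:
  c=0
  c=2, ix=0
  c=3, ix=1
  c=4, ix=2
  c=6, ix=3
  c=7, ix=4

Final answer: 7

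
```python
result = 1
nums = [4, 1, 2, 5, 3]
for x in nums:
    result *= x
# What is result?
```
Trace:
  result=1
  result=4, x=4
  result=4, x=1
  result=8, x=2
  result=40, x=5
  result=120, x=3

Final answer: 120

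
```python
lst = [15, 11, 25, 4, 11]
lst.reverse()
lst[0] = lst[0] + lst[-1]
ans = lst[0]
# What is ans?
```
Trace:
  lst=[15, 11, 25, 4, 11]
  lst=[11, 4, 25, 11, 15]
  lst=[26, 4, 25, 11, 15]
  lst=[26, 4, 25, 11, 15], ans=26

Final answer: 26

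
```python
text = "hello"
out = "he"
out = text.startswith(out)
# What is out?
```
Trace:
  text='hello'
  text='hello', out='he'
  text='hello', out=True

Final answer: True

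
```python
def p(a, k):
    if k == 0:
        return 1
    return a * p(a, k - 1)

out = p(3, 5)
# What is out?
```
Call trace:
p(a=3, k=5)
  p(a=3, k=4)
    p(a=3, k=3)
      p(a=3, k=2)
        p(a=3, k=1)
          p(a=3, k=0)
          -> return 1
        -> return 3
      -> return 9
    -> return 27
  -> return 81
-> return 243

Final answer: 243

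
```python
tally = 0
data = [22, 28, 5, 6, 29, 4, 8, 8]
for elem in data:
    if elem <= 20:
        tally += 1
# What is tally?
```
Trace:
  tally=0
  tally=0, elem=22
  tally=0, elem=28
  tally=1, elem=5
  tally=2, elem=6
  tally=2, elem=29
  tally=3, elem=4
  tally=4, elem=8
  tally=5, elem=8

Final answer: 5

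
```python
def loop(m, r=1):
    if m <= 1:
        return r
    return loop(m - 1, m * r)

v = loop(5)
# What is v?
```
Call trace:
loop(m=5, r=1)
  loop(m=4, r=5)
    loop(m=3, r=20)
      loop(m=2, r=60)
        loop(m=1, r=120)
        -> return 120
      -> return 120
    -> return 120
  -> return 120
-> return 120

Final answer: 120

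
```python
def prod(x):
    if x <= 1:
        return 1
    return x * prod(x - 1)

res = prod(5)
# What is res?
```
Call trace:
prod(x=5)
  prod(x=4)
    prod(x=3)
      prod(x=2)
        prod(x=1)
        -> return 1
      -> return 2
    -> return 6
  -> return 24
-> return 120

Final answer: 120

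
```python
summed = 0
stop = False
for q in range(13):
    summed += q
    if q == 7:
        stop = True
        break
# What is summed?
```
Trace:
  summed=0
  summed=0, stop=False
  summed=0, stop=False, q=0
  summed=1, stop=False, q=1
  summed=3, stop=False, q=2
  summed=6, stop=False, q=3
  summed=10, stop=False, q=4
  summed=15, stop=False, q=5
  summed=21, stop=False, q=6
  summed=28, stop=True, q=7

Final answer: 28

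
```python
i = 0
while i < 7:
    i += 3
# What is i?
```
Trace:
  i=0
  i=3
  i=6
  i=9

Final answer: 9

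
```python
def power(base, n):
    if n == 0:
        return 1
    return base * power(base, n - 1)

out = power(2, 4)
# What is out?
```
Call trace:
power(base=2, n=4)
  power(base=2, n=3)
    power(base=2, n=2)
      power(base=2, n=1)
        power(base=2, n=0)
        -> return 1
      -> return 2
    -> return 4
  -> return 8
-> return 16

Final answer: 16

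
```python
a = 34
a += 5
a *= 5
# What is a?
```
Trace:
  a=34
  a=39
  a=195

Final answer: 195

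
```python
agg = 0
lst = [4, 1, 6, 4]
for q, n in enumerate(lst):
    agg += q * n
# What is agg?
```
Trace:
  agg=0
  agg=0, q=0, n=4
  agg=1, q=1, n=1
  agg=13, q=2, n=6
  agg=25, q=3, n=4

Final answer: 25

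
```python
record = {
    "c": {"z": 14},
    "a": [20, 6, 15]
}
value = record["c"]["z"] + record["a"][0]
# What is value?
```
Trace:
  record={'c': {'z': 14}, 'a': [20, 6, 15]}
  record={'c': {'z': 14}, 'a': [20, 6, 15]}, value=34

Final answer: 34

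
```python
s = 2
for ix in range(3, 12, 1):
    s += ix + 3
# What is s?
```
Trace:
  s=2
  s=8, ix=3
  s=15, ix=4
  s=23, ix=5
  s=32, ix=6
  s=42, ix=7
  s=53, ix=8
  s=65, ix=9
  s=78, ix=10
  s=92, ix=11

Final answer: 92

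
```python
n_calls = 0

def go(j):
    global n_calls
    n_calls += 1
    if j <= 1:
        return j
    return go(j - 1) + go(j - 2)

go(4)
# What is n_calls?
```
Call trace (a repeated sub-call is expanded the first time; later identical calls just restate its return value):
go(j=4)
  go(j=3)
    go(j=2)
      go(j=1)
      -> return 1
      go(j=0)
      -> return 0
    -> return 1
    go(j=1)
    -> return 1
  -> return 2
  go(j=2) -> return 1  (same call as traced above)
-> return 3

n_calls is incremented once per call, so count the calls in each subtree. Let C(j) = number of calls made by go(j).
C(0) = C(1) = 1 (base case, no recursion); C(j) = 1 + C(j - 1) + C(j - 2) otherwise.
C(2) = 1 + C(1) + C(0) = 1 + 1 + 1 = 3
C(3) = 1 + C(2) + C(1) = 1 + 3 + 1 = 5
C(4) = 1 + C(3) + C(2) = 1 + 5 + 3 = 9
n_calls = C(4) = 9

Final answer: 9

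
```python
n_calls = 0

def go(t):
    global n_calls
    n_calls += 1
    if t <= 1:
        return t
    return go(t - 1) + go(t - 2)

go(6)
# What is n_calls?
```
Call trace (a repeated sub-call is expanded the first time; later identical calls just restate its return value):
go(t=6)
  go(t=5)
    go(t=4)
      go(t=3)
        go(t=2)
          go(t=1)
          -> return 1
          go(t=0)
          -> return 0
        -> return 1
        go(t=1)
        -> return 1
      -> return 2
      go(t=2) -> return 1  (same call as traced above)
    -> return 3
    go(t=3) -> return 2  (same call as traced above)
  -> return 5
  go(t=4) -> return 3  (same call as traced above)
-> return 8

n_calls is incremented once per call, so count the calls in each subtree. Let C(t) = number of calls made by go(t).
C(0) = C(1) = 1 (base case, no recursion); C(t) = 1 + C(t - 1) + C(t - 2) otherwise.
C(2) = 1 + C(1) + C(0) = 1 + 1 + 1 = 3
C(3) = 1 + C(2) + C(1) = 1 + 3 + 1 = 5
C(4) = 1 + C(3) + C(2) = 1 + 5 + 3 = 9
C(5) = 1 + C(4) + C(3) = 1 + 9 + 5 = 15
C(6) = 1 + C(5) + C(4) = 1 + 15 + 9 = 25
n_calls = C(6) = 25

Final answer: 25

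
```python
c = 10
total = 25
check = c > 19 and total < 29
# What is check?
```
Trace:
  c=10
  c=10, total=25
  c=10, total=25, check=False

Final answer: False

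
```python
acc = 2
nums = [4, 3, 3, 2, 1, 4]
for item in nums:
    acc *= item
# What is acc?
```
Trace:
  acc=2
  acc=8, item=4
  acc=24, item=3
  acc=72, item=3
  acc=144, item=2
  acc=144, item=1
  acc=576, item=4

Final answer: 576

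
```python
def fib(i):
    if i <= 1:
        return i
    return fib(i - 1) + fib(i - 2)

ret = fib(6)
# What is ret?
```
Call trace (a repeated sub-call is expanded the first time; later identical calls just restate its return value):
fib(i=6)
  fib(i=5)
    fib(i=4)
      fib(i=3)
        fib(i=2)
          fib(i=1)
          -> return 1
          fib(i=0)
          -> return 0
        -> return 1
        fib(i=1)
        -> return 1
      -> return 2
      fib(i=2) -> return 1  (same call as traced above)
    -> return 3
    fib(i=3) -> return 2  (same call as traced above)
  -> return 5
  fib(i=4) -> return 3  (same call as traced above)
-> return 8

Final answer: 8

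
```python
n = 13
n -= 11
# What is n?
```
Trace:
  n=13
  n=2

Final answer: 2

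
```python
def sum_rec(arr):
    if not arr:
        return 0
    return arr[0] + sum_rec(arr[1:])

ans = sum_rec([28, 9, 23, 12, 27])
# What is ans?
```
Call trace:
sum_rec(arr=[28, 9, 23, 12, 27])
  sum_rec(arr=[9, 23, 12, 27])
    sum_rec(arr=[23, 12, 27])
      sum_rec(arr=[12, 27])
        sum_rec(arr=[27])
          sum_rec(arr=[])
          -> return 0
        -> return 27
      -> return 39
    -> return 62
  -> return 71
-> return 99

Final answer: 99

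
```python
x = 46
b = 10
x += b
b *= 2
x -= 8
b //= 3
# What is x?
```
Trace:
  x=46
  x=46, b=10
  x=56, b=10
  x=56, b=20
  x=48, b=20
  x=48, b=6

Final answer: 48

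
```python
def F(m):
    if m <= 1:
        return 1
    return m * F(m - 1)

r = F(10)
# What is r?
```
Call trace:
F(m=10)
  F(m=9)
    F(m=8)
      F(m=7)
        F(m=6)
          F(m=5)
            F(m=4)
              F(m=3)
                F(m=2)
                  F(m=1)
                  -> return 1
                -> return 2
              -> return 6
            -> return 24
          -> return 120
        -> return 720
      -> return 5040
    -> return 40320
  -> return 362880
-> return 3628800

Final answer: 3628800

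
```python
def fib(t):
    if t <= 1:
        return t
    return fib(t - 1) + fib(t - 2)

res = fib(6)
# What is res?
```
Call trace (a repeated sub-call is expanded the first time; later identical calls just restate its return value):
fib(t=6)
  fib(t=5)
    fib(t=4)
      fib(t=3)
        fib(t=2)
          fib(t=1)
          -> return 1
          fib(t=0)
          -> return 0
        -> return 1
        fib(t=1)
        -> return 1
      -> return 2
      fib(t=2) -> return 1  (same call as traced above)
    -> return 3
    fib(t=3) -> return 2  (same call as traced above)
  -> return 5
  fib(t=4) -> return 3  (same call as traced above)
-> return 8

Final answer: 8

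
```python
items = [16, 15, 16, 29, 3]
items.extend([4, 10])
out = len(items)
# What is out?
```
Trace:
  items=[16, 15, 16, 29, 3]
  items=[16, 15, 16, 29, 3, 4, 10]
  items=[16, 15, 16, 29, 3, 4, 10], out=7

Final answer: 7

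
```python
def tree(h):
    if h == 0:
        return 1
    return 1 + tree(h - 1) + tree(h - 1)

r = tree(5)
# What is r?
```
Call trace (a repeated sub-call is expanded the first time; later identical calls just restate its return value):
tree(h=5)
  tree(h=4)
    tree(h=3)
      tree(h=2)
        tree(h=1)
          tree(h=0)
          -> return 1
          tree(h=0)
          -> return 1
        -> return 3
        tree(h=1) -> return 3  (same call as traced above)
      -> return 7
      tree(h=2) -> return 7  (same call as traced above)
    -> return 15
    tree(h=3) -> return 15  (same call as traced above)
  -> return 31
  tree(h=4) -> return 31  (same call as traced above)
-> return 63

Final answer: 63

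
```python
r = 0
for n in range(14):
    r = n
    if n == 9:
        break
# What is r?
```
Trace:
  r=0
  r=0, n=0
  r=1, n=1
  r=2, n=2
  r=3, n=3
  r=4, n=4
  r=5, n=5
  r=6, n=6
  r=7, n=7
  r=8, n=8
  r=9, n=9

Final answer: 9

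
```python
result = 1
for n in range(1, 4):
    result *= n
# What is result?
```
Trace:
  result=1
  result=1, n=1
  result=2, n=2
  result=6, n=3

Final answer: 6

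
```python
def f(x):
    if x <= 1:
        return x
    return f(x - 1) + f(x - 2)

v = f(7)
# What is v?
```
Call trace (a repeated sub-call is expanded the first time; later identical calls just restate its return value):
f(x=7)
  f(x=6)
    f(x=5)
      f(x=4)
        f(x=3)
          f(x=2)
            f(x=1)
            -> return 1
            f(x=0)
            -> return 0
          -> return 1
          f(x=1)
          -> return 1
        -> return 2
        f(x=2) -> return 1  (same call as traced above)
      -> return 3
      f(x=3) -> return 2  (same call as traced above)
    -> return 5
    f(x=4) -> return 3  (same call as traced above)
  -> return 8
  f(x=5) -> return 5  (same call as traced above)
-> return 13

Final answer: 13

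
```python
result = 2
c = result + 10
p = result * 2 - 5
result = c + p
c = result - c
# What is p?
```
Trace:
  result=2
  result=2, c=12
  result=2, c=12, p=-1
  result=11, c=12, p=-1
  result=11, c=-1, p=-1

Final answer: -1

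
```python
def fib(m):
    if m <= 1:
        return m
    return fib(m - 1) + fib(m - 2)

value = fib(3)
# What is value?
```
Call trace:
fib(m=3)
  fib(m=2)
    fib(m=1)
    -> return 1
    fib(m=0)
    -> return 0
  -> return 1
  fib(m=1)
  -> return 1
-> return 2

Final answer: 2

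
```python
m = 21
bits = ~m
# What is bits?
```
Trace:
  m=21
  m=21, bits=-22

Final answer: -22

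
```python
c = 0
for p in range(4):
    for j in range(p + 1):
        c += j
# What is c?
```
Trace:
  c=0
  c=0, p=0, j=0
  c=0, p=1, j=0
  c=1, p=1, j=1
  c=1, p=2, j=0
  c=2, p=2, j=1
  c=4, p=2, j=2
  c=4, p=3, j=0
  c=5, p=3, j=1
  c=7, p=3, j=2
  c=10, p=3, j=3

Final answer: 10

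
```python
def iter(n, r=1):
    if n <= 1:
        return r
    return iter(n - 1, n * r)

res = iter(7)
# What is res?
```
Call trace:
iter(n=7, r=1)
  iter(n=6, r=7)
    iter(n=5, r=42)
      iter(n=4, r=210)
        iter(n=3, r=840)
          iter(n=2, r=2520)
            iter(n=1, r=5040)
            -> return 5040
          -> return 5040
        -> return 5040
      -> return 5040
    -> return 5040
  -> return 5040
-> return 5040

Final answer: 5040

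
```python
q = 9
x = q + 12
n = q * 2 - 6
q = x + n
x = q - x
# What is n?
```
Trace:
  q=9
  q=9, x=21
  q=9, x=21, n=12
  q=33, x=21, n=12
  q=33, x=12, n=12

Final answer: 12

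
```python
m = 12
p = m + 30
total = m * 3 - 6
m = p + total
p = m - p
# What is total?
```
Trace:
  m=12
  m=12, p=42
  m=12, p=42, total=30
  m=72, p=42, total=30
  m=72, p=30, total=30

Final answer: 30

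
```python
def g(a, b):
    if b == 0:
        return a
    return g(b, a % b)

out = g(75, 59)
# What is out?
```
Call trace:
g(a=75, b=59)
  g(a=59, b=16)
    g(a=16, b=11)
      g(a=11, b=5)
        g(a=5, b=1)
          g(a=1, b=0)
          -> return 1
        -> return 1
      -> return 1
    -> return 1
  -> return 1
-> return 1

Final answer: 1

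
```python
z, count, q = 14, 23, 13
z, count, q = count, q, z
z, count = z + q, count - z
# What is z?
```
Trace:
  z=14, count=23, q=13
  z=23, count=13, q=14
  z=37, count=-10, q=14

Final answer: 37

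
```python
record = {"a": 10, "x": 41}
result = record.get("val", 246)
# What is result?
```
Trace:
  record={'a': 10, 'x': 41}
  record={'a': 10, 'x': 41}, result=246

Final answer: 246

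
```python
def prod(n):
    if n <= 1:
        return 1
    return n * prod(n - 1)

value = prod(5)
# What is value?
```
Call trace:
prod(n=5)
  prod(n=4)
    prod(n=3)
      prod(n=2)
        prod(n=1)
        -> return 1
      -> return 2
    -> return 6
  -> return 24
-> return 120

Final answer: 120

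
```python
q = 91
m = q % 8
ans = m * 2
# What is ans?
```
Trace:
  q=91
  q=91, m=3
  q=91, m=3, ans=6

Final answer: 6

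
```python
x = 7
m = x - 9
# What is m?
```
Trace:
  x=7
  x=7, m=-2

Final answer: -2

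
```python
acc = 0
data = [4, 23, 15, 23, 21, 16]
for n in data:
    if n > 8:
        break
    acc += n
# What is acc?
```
Trace:
  acc=0
  acc=4, n=4
  acc=4, n=23

Final answer: 4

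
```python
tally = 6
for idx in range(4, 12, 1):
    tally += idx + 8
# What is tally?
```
Trace:
  tally=6
  tally=18, idx=4
  tally=31, idx=5
  tally=45, idx=6
  tally=60, idx=7
  tally=76, idx=8
  tally=93, idx=9
  tally=111, idx=10
  tally=130, idx=11

Final answer: 130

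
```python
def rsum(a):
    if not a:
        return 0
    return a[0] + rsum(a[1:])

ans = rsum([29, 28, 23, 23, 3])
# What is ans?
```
Call trace:
rsum(a=[29, 28, 23, 23, 3])
  rsum(a=[28, 23, 23, 3])
    rsum(a=[23, 23, 3])
      rsum(a=[23, 3])
        rsum(a=[3])
          rsum(a=[])
          -> return 0
        -> return 3
      -> return 26
    -> return 49
  -> return 77
-> return 106

Final answer: 106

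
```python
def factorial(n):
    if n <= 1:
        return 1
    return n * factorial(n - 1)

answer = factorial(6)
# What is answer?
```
Call trace:
factorial(n=6)
  factorial(n=5)
    factorial(n=4)
      factorial(n=3)
        factorial(n=2)
          factorial(n=1)
          -> return 1
        -> return 2
      -> return 6
    -> return 24
  -> return 120
-> return 720

Final answer: 720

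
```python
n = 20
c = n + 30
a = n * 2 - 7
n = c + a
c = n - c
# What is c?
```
Trace:
  n=20
  n=20, c=50
  n=20, c=50, a=33
  n=83, c=50, a=33
  n=83, c=33, a=33

Final answer: 33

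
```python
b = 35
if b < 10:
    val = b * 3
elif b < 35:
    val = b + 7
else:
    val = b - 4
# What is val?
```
Trace:
  b=35
  b=35, val=31

Final answer: 31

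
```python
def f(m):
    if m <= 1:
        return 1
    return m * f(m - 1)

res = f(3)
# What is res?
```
Call trace:
f(m=3)
  f(m=2)
    f(m=1)
    -> return 1
  -> return 2
-> return 6

Final answer: 6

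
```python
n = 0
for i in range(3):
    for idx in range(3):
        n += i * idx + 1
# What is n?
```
Trace:
  n=0
  n=1, i=0, idx=0
  n=2, i=0, idx=1
  n=3, i=0, idx=2
  n=4, i=1, idx=0
  n=6, i=1, idx=1
  n=9, i=1, idx=2
  n=10, i=2, idx=0
  n=13, i=2, idx=1
  n=18, i=2, idx=2

Final answer: 18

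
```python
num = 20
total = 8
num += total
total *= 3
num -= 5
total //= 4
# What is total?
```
Trace:
  num=20
  num=20, total=8
  num=28, total=8
  num=28, total=24
  num=23, total=24
  num=23, total=6

Final answer: 6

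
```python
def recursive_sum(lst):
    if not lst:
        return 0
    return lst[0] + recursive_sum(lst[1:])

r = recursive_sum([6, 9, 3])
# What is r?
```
Call trace:
recursive_sum(lst=[6, 9, 3])
  recursive_sum(lst=[9, 3])
    recursive_sum(lst=[3])
      recursive_sum(lst=[])
      -> return 0
    -> return 3
  -> return 12
-> return 18

Final answer: 18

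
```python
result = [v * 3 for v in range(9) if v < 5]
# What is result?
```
Trace:
  v=0
  v=1
  v=2
  v=3
  v=4
  v=5
  v=6
  v=7
  v=8
  result=[0, 3, 6, 9, 12]

Final answer: [0, 3, 6, 9, 12]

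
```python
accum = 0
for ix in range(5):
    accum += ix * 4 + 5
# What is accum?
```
Trace:
  accum=0
  accum=5, ix=0
  accum=14, ix=1
  accum=27, ix=2
  accum=44, ix=3
  accum=65, ix=4

Final answer: 65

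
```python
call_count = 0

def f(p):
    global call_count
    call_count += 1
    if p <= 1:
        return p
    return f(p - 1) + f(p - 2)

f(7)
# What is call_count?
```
Call trace (a repeated sub-call is expanded the first time; later identical calls just restate its return value):
f(p=7)
  f(p=6)
    f(p=5)
      f(p=4)
        f(p=3)
          f(p=2)
            f(p=1)
            -> return 1
            f(p=0)
            -> return 0
          -> return 1
          f(p=1)
          -> return 1
        -> return 2
        f(p=2) -> return 1  (same call as traced above)
      -> return 3
      f(p=3) -> return 2  (same call as traced above)
    -> return 5
    f(p=4) -> return 3  (same call as traced above)
  -> return 8
  f(p=5) -> return 5  (same call as traced above)
-> return 13

call_count is incremented once per call, so count the calls in each subtree. Let C(p) = number of calls made by f(p).
C(0) = C(1) = 1 (base case, no recursion); C(p) = 1 + C(p - 1) + C(p - 2) otherwise.
C(2) = 1 + C(1) + C(0) = 1 + 1 + 1 = 3
C(3) = 1 + C(2) + C(1) = 1 + 3 + 1 = 5
C(4) = 1 + C(3) + C(2) = 1 + 5 + 3 = 9
C(5) = 1 + C(4) + C(3) = 1 + 9 + 5 = 15
C(6) = 1 + C(5) + C(4) = 1 + 15 + 9 = 25
C(7) = 1 + C(6) + C(5) = 1 + 25 + 15 = 41
call_count = C(7) = 41

Final answer: 41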